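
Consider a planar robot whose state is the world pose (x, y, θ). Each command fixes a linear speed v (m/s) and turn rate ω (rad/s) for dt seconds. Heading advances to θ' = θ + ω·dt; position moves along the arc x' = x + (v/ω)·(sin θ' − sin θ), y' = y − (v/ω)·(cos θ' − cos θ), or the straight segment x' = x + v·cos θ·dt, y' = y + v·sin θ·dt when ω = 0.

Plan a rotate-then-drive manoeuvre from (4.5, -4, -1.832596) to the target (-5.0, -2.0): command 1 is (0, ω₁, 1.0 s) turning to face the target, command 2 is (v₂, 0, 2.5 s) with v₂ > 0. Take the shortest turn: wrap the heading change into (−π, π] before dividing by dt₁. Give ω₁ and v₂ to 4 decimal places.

ω₁ = -1.5165, v₂ = 3.8833

heading to target = atan2(-2−-4, -5−4.5) = 2.9341
Δθ = wrap(2.9341 − -1.8326) = -1.5165; ω₁ = Δθ/dt₁ = -1.5165
distance = √((-5−4.5)² + (-2−-4)²) = 9.7082; v₂ = distance/dt₂ = 3.8833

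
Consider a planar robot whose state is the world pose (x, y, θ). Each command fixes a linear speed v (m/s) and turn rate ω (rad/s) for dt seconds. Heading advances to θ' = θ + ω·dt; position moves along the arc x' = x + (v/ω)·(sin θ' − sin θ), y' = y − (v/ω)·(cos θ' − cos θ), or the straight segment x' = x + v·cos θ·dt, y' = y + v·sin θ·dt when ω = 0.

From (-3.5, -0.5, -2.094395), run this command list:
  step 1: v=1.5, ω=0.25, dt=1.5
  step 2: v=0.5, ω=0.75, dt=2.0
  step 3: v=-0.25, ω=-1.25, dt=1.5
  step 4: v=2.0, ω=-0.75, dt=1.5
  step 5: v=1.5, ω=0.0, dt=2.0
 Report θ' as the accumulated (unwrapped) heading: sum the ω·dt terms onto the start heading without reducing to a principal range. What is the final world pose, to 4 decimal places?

step 1: θ'=-1.7194 (R=6.0000) → pose (-4.2377, -2.6117, -1.7194)
step 2: θ'=-0.2194 (R=0.6667) → pose (-3.7235, -3.3611, -0.2194)
step 3: θ'=-2.0944 (R=0.2000) → pose (-3.8532, -3.0659, -2.0944)
step 4: θ'=-3.2194 (R=-2.6667) → pose (-6.3698, -4.3911, -3.2194)
step 5: θ'=-3.2194 (straight) → pose (-9.3608, -4.1580, -3.2194)

(-9.3608, -4.1580, -3.2194)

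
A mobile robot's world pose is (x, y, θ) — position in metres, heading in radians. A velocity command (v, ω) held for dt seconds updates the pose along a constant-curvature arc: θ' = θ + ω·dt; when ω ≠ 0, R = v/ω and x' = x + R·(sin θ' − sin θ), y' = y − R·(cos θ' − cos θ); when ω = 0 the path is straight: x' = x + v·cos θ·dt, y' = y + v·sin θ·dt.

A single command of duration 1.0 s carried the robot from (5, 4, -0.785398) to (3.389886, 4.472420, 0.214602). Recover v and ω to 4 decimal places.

Δθ = 0.214602 − -0.785398 = 1.000000
ω = Δθ/dt = 1.000000/1.0 = 1.0000
R = Δx/(sin θ' − sin θ) = -1.7500
v = R·ω = -1.7500·1.0000 = -1.7500

v = -1.7500, ω = 1.0000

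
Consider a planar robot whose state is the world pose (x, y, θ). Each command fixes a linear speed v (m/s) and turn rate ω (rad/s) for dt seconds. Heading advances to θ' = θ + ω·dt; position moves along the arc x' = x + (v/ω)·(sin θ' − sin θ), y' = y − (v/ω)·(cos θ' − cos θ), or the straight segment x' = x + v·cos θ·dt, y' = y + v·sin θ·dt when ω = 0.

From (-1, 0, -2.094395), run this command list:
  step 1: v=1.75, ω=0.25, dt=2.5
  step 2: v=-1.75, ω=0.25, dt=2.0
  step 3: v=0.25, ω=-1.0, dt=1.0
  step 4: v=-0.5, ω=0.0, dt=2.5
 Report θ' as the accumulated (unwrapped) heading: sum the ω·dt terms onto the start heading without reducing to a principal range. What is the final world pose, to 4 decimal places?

(-2.5847, -0.0431, -1.9694)

step 1: θ'=-1.4694 (R=7.0000) → pose (-1.9019, -4.2086, -1.4694)
step 2: θ'=-0.9694 (R=-7.0000) → pose (-3.0941, -0.9566, -0.9694)
step 3: θ'=-1.9694 (R=-0.2500) → pose (-3.0698, -1.1951, -1.9694)
step 4: θ'=-1.9694 (straight) → pose (-2.5847, -0.0431, -1.9694)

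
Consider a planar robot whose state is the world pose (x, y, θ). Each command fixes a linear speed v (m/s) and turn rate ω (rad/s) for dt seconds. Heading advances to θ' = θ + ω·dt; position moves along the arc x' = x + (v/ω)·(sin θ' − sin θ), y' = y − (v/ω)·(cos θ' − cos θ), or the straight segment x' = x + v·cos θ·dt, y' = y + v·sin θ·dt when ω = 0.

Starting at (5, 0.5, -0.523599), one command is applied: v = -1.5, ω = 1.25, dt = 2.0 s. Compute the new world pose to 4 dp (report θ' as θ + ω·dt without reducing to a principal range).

θ' = -0.5236 + 1.25·2.0 = 1.9764
R = v/ω = -1.5/1.25 = -1.2000
x' = 5 + -1.2000·(sin 1.9764 − sin -0.5236) = 3.2974
y' = 0.5 − -1.2000·(cos 1.9764 − cos -0.5236) = -1.0127

(3.2974, -1.0127, 1.9764)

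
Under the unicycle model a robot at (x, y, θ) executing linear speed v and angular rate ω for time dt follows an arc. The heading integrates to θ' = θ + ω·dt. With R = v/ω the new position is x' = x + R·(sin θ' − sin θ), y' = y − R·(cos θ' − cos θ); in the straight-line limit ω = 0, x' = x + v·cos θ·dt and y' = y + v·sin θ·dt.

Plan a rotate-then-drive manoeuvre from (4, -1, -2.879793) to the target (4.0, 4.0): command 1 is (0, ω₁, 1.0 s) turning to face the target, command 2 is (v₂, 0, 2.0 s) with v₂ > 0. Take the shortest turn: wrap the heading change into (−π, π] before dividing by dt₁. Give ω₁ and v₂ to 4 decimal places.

ω₁ = -1.8326, v₂ = 2.5000

heading to target = atan2(4−-1, 4−4) = 1.5708
Δθ = wrap(1.5708 − -2.8798) = -1.8326; ω₁ = Δθ/dt₁ = -1.8326
distance = √((4−4)² + (4−-1)²) = 5.0000; v₂ = distance/dt₂ = 2.5000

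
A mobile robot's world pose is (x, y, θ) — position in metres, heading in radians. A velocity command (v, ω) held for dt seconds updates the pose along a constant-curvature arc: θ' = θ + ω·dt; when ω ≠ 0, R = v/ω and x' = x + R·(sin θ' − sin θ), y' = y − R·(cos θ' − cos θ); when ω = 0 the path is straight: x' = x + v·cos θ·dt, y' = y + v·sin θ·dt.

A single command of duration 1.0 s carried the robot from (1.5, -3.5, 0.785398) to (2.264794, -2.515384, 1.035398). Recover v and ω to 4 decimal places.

v = 1.2500, ω = 0.2500

Δθ = 1.035398 − 0.785398 = 0.250000
ω = Δθ/dt = 0.250000/1.0 = 0.2500
R = −Δy/(cos θ' − cos θ) = 5.0000
v = R·ω = 5.0000·0.2500 = 1.2500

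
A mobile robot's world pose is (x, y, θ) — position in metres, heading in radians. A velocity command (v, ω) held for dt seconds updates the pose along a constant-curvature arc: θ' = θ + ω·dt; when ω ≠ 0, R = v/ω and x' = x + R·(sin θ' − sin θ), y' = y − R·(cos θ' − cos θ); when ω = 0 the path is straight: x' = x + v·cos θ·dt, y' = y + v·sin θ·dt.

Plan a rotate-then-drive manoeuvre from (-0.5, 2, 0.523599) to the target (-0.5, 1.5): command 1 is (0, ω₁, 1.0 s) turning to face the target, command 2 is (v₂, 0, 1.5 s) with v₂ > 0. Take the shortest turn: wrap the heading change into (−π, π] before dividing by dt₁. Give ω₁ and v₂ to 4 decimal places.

ω₁ = -2.0944, v₂ = 0.3333

heading to target = atan2(1.5−2, -0.5−-0.5) = -1.5708
Δθ = wrap(-1.5708 − 0.5236) = -2.0944; ω₁ = Δθ/dt₁ = -2.0944
distance = √((-0.5−-0.5)² + (1.5−2)²) = 0.5000; v₂ = distance/dt₂ = 0.3333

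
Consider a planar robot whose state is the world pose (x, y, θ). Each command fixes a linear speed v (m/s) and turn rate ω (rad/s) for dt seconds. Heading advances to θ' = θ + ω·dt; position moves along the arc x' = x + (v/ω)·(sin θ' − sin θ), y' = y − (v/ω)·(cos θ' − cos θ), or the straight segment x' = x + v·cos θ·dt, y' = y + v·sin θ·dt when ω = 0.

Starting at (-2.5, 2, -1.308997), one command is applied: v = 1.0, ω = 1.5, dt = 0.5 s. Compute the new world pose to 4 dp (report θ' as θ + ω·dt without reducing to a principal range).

θ' = -1.3090 + 1.5·0.5 = -0.5590
R = v/ω = 1.0/1.5 = 0.6667
x' = -2.5 + 0.6667·(sin -0.5590 − sin -1.3090) = -2.2096
y' = 2 − 0.6667·(cos -0.5590 − cos -1.3090) = 1.6074

(-2.2096, 1.6074, -0.5590)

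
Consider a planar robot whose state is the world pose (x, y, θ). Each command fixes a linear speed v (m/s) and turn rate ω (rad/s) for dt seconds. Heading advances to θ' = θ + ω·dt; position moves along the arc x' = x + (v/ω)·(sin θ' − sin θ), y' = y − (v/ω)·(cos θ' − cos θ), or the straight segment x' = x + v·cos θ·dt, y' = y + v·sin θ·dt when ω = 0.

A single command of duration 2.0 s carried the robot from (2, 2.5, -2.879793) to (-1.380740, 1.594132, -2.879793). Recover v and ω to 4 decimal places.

Δθ = -2.879793 − -2.879793 = 0.000000
ω = Δθ/dt = 0.000000/2.0 = 0.0000
ω = 0 → v = (Δx·cos θ + Δy·sin θ)/dt = 1.7500

v = 1.7500, ω = 0.0000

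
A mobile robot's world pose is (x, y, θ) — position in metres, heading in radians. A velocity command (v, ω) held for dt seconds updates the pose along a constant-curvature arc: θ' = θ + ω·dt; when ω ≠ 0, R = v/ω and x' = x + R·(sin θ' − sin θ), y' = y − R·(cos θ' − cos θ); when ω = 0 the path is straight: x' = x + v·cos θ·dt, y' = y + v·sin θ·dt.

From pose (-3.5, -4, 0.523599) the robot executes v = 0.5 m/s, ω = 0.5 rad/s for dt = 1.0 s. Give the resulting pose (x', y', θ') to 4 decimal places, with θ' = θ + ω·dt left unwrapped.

(-3.1460, -3.6543, 1.0236)

θ' = 0.5236 + 0.5·1.0 = 1.0236
R = v/ω = 0.5/0.5 = 1.0000
x' = -3.5 + 1.0000·(sin 1.0236 − sin 0.5236) = -3.1460
y' = -4 − 1.0000·(cos 1.0236 − cos 0.5236) = -3.6543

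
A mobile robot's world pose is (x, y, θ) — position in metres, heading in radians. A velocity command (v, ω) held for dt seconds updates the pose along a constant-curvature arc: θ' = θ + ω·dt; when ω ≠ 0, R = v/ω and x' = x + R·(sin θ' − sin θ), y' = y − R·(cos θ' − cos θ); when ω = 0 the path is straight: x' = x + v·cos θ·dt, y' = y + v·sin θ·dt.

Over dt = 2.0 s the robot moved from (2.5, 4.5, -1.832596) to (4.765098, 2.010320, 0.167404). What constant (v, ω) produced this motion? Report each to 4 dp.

Δθ = 0.167404 − -1.832596 = 2.000000
ω = Δθ/dt = 2.000000/2.0 = 1.0000
R = −Δy/(cos θ' − cos θ) = 2.0000
v = R·ω = 2.0000·1.0000 = 2.0000

v = 2.0000, ω = 1.0000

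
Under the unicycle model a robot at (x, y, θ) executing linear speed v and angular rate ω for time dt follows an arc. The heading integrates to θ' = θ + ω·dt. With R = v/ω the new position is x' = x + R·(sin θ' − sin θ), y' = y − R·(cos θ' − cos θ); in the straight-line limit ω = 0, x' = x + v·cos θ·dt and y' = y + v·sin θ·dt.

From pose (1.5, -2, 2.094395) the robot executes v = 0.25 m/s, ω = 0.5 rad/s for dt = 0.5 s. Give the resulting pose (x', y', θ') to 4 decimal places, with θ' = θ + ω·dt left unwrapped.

(1.4247, -1.9006, 2.3444)

θ' = 2.0944 + 0.5·0.5 = 2.3444
R = v/ω = 0.25/0.5 = 0.5000
x' = 1.5 + 0.5000·(sin 2.3444 − sin 2.0944) = 1.4247
y' = -2 − 0.5000·(cos 2.3444 − cos 2.0944) = -1.9006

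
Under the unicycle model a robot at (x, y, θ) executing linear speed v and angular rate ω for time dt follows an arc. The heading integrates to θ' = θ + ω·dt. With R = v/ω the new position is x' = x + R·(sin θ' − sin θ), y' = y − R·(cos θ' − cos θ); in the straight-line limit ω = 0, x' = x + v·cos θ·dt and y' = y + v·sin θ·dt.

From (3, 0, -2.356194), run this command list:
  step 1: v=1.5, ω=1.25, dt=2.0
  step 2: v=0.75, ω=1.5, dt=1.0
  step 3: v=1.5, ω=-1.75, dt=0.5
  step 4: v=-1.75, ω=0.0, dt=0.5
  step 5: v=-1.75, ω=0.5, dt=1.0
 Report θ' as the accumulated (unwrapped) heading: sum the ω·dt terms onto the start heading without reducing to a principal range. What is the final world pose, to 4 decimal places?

(3.1694, -2.9092, 1.2688)

step 1: θ'=0.1438 (R=1.2000) → pose (4.0205, -2.0361, 0.1438)
step 2: θ'=1.6438 (R=0.5000) → pose (4.4475, -1.5048, 1.6438)
step 3: θ'=0.7688 (R=-0.8571) → pose (4.7064, -0.8262, 0.7688)
step 4: θ'=0.7688 (straight) → pose (4.0775, -1.4346, 0.7688)
step 5: θ'=1.2688 (R=-3.5000) → pose (3.1694, -2.9092, 1.2688)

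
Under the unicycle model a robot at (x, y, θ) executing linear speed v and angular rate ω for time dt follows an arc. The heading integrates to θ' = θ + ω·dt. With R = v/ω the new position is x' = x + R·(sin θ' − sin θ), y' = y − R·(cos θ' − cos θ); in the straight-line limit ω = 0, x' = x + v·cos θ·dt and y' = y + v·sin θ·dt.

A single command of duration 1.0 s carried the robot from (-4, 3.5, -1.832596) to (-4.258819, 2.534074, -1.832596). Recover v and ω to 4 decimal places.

v = 1.0000, ω = 0.0000

Δθ = -1.832596 − -1.832596 = 0.000000
ω = Δθ/dt = 0.000000/1.0 = 0.0000
ω = 0 → v = (Δx·cos θ + Δy·sin θ)/dt = 1.0000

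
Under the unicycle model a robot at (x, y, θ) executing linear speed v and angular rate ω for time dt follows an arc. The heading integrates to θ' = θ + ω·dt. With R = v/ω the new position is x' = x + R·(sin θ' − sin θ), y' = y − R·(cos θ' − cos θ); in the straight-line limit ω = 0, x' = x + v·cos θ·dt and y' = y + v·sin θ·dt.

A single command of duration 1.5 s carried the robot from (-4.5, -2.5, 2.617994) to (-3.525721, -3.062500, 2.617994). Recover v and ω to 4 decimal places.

Δθ = 2.617994 − 2.617994 = 0.000000
ω = Δθ/dt = 0.000000/1.5 = 0.0000
ω = 0 → v = (Δx·cos θ + Δy·sin θ)/dt = -0.7500

v = -0.7500, ω = 0.0000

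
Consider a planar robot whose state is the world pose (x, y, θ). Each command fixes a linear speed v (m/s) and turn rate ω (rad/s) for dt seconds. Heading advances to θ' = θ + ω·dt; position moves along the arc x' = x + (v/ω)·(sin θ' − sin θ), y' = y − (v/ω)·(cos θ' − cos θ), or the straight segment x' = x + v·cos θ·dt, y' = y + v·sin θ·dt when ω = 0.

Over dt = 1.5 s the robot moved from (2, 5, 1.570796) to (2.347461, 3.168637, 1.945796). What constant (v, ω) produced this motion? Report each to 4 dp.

Δθ = 1.945796 − 1.570796 = 0.375000
ω = Δθ/dt = 0.375000/1.5 = 0.2500
R = −Δy/(cos θ' − cos θ) = -5.0000
v = R·ω = -5.0000·0.2500 = -1.2500

v = -1.2500, ω = 0.2500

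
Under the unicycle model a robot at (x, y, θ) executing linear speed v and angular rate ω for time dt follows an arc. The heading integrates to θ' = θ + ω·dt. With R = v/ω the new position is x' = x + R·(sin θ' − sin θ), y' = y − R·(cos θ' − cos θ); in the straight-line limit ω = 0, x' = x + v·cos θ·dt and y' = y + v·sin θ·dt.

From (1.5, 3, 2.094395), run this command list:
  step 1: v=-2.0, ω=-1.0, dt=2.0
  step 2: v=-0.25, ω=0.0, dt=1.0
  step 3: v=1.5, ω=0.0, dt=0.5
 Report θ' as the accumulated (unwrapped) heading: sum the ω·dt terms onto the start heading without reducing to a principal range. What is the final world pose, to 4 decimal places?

step 1: θ'=0.0944 (R=2.0000) → pose (-0.0435, 0.0089, 0.0944)
step 2: θ'=0.0944 (straight) → pose (-0.2924, -0.0147, 0.0944)
step 3: θ'=0.0944 (straight) → pose (0.4542, 0.0560, 0.0944)

(0.4542, 0.0560, 0.0944)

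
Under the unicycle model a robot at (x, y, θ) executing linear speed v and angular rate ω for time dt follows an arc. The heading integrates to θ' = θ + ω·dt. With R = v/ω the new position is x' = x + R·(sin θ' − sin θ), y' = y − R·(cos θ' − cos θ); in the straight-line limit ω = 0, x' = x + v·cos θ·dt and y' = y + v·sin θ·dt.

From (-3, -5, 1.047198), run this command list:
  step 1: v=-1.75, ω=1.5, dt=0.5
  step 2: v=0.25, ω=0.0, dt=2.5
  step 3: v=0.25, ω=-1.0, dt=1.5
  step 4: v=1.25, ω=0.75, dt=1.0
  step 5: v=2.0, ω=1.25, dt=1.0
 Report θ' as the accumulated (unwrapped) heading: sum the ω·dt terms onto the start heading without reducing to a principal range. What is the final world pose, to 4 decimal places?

step 1: θ'=1.7972 (R=-1.1667) → pose (-3.1265, -5.8452, 1.7972)
step 2: θ'=1.7972 (straight) → pose (-3.2668, -5.2362, 1.7972)
step 3: θ'=0.2972 (R=-0.2500) → pose (-3.0964, -4.9410, 0.2972)
step 4: θ'=1.0472 (R=1.6667) → pose (-2.1411, -4.1807, 1.0472)
step 5: θ'=2.2972 (R=1.6000) → pose (-2.3306, -2.3180, 2.2972)

(-2.3306, -2.3180, 2.2972)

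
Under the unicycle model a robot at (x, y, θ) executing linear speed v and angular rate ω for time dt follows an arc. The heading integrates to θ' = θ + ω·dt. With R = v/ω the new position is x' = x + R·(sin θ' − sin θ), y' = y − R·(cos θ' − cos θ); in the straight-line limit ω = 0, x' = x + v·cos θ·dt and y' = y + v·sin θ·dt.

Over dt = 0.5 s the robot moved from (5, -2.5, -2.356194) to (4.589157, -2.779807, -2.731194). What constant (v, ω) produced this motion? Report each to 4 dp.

Δθ = -2.731194 − -2.356194 = -0.375000
ω = Δθ/dt = -0.375000/0.5 = -0.7500
R = Δx/(sin θ' − sin θ) = -1.3333
v = R·ω = -1.3333·-0.7500 = 1.0000

v = 1.0000, ω = -0.7500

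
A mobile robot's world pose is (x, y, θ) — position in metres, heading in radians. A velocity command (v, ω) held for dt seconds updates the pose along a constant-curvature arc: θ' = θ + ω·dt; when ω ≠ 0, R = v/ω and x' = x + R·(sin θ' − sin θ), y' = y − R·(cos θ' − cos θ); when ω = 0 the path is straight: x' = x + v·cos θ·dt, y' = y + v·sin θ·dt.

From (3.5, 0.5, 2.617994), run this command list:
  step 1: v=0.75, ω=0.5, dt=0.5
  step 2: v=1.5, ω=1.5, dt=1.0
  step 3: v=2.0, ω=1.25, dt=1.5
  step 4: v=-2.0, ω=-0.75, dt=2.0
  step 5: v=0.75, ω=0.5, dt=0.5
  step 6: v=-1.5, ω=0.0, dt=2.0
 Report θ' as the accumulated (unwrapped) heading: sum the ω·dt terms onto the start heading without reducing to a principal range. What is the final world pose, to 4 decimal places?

step 1: θ'=2.8680 (R=1.5000) → pose (3.1553, 0.6452, 2.8680)
step 2: θ'=4.3680 (R=1.0000) → pose (1.9438, 0.0200, 4.3680)
step 3: θ'=6.2430 (R=1.6000) → pose (3.3856, -2.1189, 6.2430)
step 4: θ'=4.7430 (R=2.6667) → pose (0.8273, 0.4640, 4.7430)
step 5: θ'=4.9930 (R=1.5000) → pose (0.8853, 0.0945, 4.9930)
step 6: θ'=4.9930 (straight) → pose (0.0545, 2.9772, 4.9930)

(0.0545, 2.9772, 4.9930)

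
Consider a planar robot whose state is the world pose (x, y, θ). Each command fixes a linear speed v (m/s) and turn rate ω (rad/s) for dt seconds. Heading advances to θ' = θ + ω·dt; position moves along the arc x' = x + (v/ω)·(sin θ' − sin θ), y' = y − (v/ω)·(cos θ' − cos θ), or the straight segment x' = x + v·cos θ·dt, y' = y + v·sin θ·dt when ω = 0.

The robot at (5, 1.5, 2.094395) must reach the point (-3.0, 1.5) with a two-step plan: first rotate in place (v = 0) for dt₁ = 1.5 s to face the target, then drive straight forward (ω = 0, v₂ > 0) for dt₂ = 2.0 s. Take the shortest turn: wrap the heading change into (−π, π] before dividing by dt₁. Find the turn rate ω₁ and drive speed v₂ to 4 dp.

ω₁ = 0.6981, v₂ = 4.0000

heading to target = atan2(1.5−1.5, -3−5) = 3.1416
Δθ = wrap(3.1416 − 2.0944) = 1.0472; ω₁ = Δθ/dt₁ = 0.6981
distance = √((-3−5)² + (1.5−1.5)²) = 8.0000; v₂ = distance/dt₂ = 4.0000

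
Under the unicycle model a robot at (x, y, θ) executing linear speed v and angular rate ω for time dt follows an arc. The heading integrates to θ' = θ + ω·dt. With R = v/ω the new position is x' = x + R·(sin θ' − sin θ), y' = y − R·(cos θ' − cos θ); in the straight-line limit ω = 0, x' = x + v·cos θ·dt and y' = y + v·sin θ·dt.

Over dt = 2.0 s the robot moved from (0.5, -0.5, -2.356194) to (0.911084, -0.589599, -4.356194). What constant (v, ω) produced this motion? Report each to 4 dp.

v = -0.2500, ω = -1.0000

Δθ = -4.356194 − -2.356194 = -2.000000
ω = Δθ/dt = -2.000000/2.0 = -1.0000
R = Δx/(sin θ' − sin θ) = 0.2500
v = R·ω = 0.2500·-1.0000 = -0.2500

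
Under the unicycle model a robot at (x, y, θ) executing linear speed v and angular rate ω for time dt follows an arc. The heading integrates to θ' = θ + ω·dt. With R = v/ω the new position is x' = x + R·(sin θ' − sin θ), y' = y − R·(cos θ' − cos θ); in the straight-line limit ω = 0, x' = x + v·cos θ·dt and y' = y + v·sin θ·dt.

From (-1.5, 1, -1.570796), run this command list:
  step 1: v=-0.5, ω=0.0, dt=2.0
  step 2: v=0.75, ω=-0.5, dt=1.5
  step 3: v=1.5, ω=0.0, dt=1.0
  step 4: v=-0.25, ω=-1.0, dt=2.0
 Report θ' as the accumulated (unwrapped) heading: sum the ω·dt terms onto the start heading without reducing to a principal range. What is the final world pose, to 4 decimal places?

(-2.5109, -0.1950, -4.3208)

step 1: θ'=-1.5708 (straight) → pose (-1.5000, 2.0000, -1.5708)
step 2: θ'=-2.3208 (R=-1.5000) → pose (-1.9025, 0.9775, -2.3208)
step 3: θ'=-2.3208 (straight) → pose (-2.9249, -0.1200, -2.3208)
step 4: θ'=-4.3208 (R=0.2500) → pose (-2.5109, -0.1950, -4.3208)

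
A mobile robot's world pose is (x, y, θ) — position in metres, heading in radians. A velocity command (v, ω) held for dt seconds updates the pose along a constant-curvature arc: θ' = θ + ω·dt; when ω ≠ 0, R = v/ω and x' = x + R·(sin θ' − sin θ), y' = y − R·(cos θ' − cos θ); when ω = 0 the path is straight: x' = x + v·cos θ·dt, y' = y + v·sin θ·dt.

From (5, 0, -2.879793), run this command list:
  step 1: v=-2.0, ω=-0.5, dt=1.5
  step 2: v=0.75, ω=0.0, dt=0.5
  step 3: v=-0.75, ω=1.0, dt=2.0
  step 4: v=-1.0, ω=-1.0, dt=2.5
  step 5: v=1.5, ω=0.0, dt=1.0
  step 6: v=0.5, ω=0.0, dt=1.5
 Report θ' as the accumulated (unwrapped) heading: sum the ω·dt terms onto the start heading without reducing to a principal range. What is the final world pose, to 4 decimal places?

(9.2761, 2.8331, -4.1298)

step 1: θ'=-3.6298 (R=4.0000) → pose (7.9114, -0.3310, -3.6298)
step 2: θ'=-3.6298 (straight) → pose (7.5802, -0.1551, -3.6298)
step 3: θ'=-1.6298 (R=-0.7500) → pose (8.6807, 0.4631, -1.6298)
step 4: θ'=-4.1298 (R=1.0000) → pose (10.5140, 0.9543, -4.1298)
step 5: θ'=-4.1298 (straight) → pose (9.6887, 2.2068, -4.1298)
step 6: θ'=-4.1298 (straight) → pose (9.2761, 2.8331, -4.1298)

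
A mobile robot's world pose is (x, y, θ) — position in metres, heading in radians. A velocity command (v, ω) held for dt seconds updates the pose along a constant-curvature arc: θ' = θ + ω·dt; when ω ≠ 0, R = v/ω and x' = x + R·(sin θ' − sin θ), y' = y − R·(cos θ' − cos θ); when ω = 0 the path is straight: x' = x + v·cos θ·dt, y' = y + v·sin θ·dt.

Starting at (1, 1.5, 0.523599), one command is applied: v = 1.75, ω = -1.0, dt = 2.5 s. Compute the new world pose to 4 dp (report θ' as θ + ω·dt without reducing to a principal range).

θ' = 0.5236 + -1.0·2.5 = -1.9764
R = v/ω = 1.75/-1.0 = -1.7500
x' = 1 + -1.7500·(sin -1.9764 − sin 0.5236) = 3.4830
y' = 1.5 − -1.7500·(cos -1.9764 − cos 0.5236) = -0.7060

(3.4830, -0.7060, -1.9764)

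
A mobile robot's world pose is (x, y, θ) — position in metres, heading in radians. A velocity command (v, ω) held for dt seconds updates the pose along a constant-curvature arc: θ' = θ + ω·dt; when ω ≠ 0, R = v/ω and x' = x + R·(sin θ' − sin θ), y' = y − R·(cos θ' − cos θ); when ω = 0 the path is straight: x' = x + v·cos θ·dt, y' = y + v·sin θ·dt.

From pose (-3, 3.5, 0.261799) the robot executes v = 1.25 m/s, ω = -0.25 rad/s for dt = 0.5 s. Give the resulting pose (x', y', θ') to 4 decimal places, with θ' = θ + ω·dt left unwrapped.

(-2.3878, 3.6237, 0.1368)

θ' = 0.2618 + -0.25·0.5 = 0.1368
R = v/ω = 1.25/-0.25 = -5.0000
x' = -3 + -5.0000·(sin 0.1368 − sin 0.2618) = -2.3878
y' = 3.5 − -5.0000·(cos 0.1368 − cos 0.2618) = 3.6237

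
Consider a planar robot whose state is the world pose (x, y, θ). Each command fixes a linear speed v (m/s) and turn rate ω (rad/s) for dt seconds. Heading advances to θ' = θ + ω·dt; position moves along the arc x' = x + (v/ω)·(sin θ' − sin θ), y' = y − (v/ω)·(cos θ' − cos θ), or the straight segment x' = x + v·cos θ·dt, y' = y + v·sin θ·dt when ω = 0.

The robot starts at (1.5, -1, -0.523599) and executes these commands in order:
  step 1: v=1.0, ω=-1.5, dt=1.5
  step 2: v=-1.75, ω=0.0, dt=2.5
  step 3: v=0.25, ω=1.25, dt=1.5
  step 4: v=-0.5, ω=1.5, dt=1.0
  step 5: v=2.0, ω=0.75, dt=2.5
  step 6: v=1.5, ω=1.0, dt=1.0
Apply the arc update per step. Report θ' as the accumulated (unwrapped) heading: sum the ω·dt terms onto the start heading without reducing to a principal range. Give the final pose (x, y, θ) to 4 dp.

step 1: θ'=-2.7736 (R=-0.6667) → pose (1.4065, -2.1994, -2.7736)
step 2: θ'=-2.7736 (straight) → pose (5.4886, -0.6255, -2.7736)
step 3: θ'=-0.8986 (R=0.2000) → pose (5.4041, -0.9367, -0.8986)
step 4: θ'=0.6014 (R=-0.3333) → pose (4.9546, -0.8694, 0.6014)
step 5: θ'=2.4764 (R=2.6667) → pose (5.0917, 3.4275, 2.4764)
step 6: θ'=3.4764 (R=1.5000) → pose (3.6730, 3.6640, 3.4764)

(3.6730, 3.6640, 3.4764)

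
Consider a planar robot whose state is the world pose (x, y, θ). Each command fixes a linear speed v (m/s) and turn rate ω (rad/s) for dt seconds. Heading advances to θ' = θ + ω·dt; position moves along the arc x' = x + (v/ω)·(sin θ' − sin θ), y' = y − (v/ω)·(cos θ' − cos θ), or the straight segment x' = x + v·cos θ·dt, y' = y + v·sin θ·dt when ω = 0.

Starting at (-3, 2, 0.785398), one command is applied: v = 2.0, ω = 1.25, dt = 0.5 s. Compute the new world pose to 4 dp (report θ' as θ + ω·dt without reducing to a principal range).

(-2.5519, 2.8758, 1.4104)

θ' = 0.7854 + 1.25·0.5 = 1.4104
R = v/ω = 2.0/1.25 = 1.6000
x' = -3 + 1.6000·(sin 1.4104 − sin 0.7854) = -2.5519
y' = 2 − 1.6000·(cos 1.4104 − cos 0.7854) = 2.8758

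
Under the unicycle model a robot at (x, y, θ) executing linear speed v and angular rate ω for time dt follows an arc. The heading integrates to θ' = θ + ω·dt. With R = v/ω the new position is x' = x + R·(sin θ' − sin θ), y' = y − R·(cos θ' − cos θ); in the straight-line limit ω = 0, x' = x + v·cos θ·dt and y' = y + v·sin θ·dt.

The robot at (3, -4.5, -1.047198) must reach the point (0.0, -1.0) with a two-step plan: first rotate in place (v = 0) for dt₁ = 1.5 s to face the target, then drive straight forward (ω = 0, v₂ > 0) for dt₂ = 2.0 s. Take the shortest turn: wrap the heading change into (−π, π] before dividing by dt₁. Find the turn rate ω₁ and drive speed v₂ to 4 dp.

heading to target = atan2(-1−-4.5, 0−3) = 2.2794
Δθ = wrap(2.2794 − -1.0472) = -2.9566; ω₁ = Δθ/dt₁ = -1.9710
distance = √((0−3)² + (-1−-4.5)²) = 4.6098; v₂ = distance/dt₂ = 2.3049

ω₁ = -1.9710, v₂ = 2.3049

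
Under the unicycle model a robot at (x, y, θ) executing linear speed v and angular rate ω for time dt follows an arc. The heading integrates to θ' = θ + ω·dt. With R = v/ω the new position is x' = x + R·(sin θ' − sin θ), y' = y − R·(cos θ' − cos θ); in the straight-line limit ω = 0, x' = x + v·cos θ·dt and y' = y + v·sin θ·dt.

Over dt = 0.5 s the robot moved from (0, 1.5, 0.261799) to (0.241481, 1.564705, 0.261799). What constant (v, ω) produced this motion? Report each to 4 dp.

Δθ = 0.261799 − 0.261799 = 0.000000
ω = Δθ/dt = 0.000000/0.5 = 0.0000
ω = 0 → v = (Δx·cos θ + Δy·sin θ)/dt = 0.5000

v = 0.5000, ω = 0.0000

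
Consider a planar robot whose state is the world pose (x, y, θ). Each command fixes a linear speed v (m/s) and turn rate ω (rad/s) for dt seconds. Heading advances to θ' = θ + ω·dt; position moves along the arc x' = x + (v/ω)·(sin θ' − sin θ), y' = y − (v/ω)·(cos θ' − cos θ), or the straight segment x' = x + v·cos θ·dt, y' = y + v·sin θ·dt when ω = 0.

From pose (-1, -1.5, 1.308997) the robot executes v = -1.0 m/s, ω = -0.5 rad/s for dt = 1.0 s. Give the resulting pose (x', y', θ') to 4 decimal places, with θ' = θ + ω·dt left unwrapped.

(-1.4847, -2.3628, 0.8090)

θ' = 1.3090 + -0.5·1.0 = 0.8090
R = v/ω = -1.0/-0.5 = 2.0000
x' = -1 + 2.0000·(sin 0.8090 − sin 1.3090) = -1.4847
y' = -1.5 − 2.0000·(cos 0.8090 − cos 1.3090) = -2.3628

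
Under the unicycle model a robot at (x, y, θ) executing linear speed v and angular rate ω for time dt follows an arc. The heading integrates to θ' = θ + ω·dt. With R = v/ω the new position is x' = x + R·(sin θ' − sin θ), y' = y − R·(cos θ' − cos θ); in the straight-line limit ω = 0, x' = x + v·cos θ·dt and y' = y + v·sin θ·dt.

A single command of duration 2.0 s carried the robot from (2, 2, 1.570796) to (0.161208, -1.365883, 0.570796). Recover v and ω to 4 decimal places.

v = -2.0000, ω = -0.5000

Δθ = 0.570796 − 1.570796 = -1.000000
ω = Δθ/dt = -1.000000/2.0 = -0.5000
R = −Δy/(cos θ' − cos θ) = 4.0000
v = R·ω = 4.0000·-0.5000 = -2.0000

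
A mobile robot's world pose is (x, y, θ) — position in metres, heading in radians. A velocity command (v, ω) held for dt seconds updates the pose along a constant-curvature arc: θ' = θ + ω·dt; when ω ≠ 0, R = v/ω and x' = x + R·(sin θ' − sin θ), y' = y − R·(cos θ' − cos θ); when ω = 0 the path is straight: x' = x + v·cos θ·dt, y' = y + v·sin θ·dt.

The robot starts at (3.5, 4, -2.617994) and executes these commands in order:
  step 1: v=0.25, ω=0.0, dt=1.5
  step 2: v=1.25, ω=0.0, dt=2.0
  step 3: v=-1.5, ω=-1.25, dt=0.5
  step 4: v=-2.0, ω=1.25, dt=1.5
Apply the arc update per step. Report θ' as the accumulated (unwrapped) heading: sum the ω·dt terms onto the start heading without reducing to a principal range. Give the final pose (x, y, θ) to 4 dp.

step 1: θ'=-2.6180 (straight) → pose (3.1752, 3.8125, -2.6180)
step 2: θ'=-2.6180 (straight) → pose (1.0102, 2.5625, -2.6180)
step 3: θ'=-3.2430 (R=1.2000) → pose (1.7316, 2.7171, -3.2430)
step 4: θ'=-1.3680 (R=-1.6000) → pose (3.4608, 4.6312, -1.3680)

(3.4608, 4.6312, -1.3680)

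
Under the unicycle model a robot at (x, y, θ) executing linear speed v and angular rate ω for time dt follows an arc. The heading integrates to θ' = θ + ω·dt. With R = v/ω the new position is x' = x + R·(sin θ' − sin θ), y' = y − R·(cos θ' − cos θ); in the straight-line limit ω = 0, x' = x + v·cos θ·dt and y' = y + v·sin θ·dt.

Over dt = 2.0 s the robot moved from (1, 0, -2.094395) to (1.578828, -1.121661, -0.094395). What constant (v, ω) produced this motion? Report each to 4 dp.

Δθ = -0.094395 − -2.094395 = 2.000000
ω = Δθ/dt = 2.000000/2.0 = 1.0000
R = −Δy/(cos θ' − cos θ) = 0.7500
v = R·ω = 0.7500·1.0000 = 0.7500

v = 0.7500, ω = 1.0000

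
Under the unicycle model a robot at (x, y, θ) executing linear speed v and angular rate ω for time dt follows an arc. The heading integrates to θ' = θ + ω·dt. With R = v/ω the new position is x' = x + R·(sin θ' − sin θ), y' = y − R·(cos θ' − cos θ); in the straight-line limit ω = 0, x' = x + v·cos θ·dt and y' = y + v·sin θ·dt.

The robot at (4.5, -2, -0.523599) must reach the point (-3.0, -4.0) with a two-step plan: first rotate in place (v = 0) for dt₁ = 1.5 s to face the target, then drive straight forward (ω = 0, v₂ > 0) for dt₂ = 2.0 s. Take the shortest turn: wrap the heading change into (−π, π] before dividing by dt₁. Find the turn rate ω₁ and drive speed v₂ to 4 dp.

heading to target = atan2(-4−-2, -3−4.5) = -2.8810
Δθ = wrap(-2.8810 − -0.5236) = -2.3574; ω₁ = Δθ/dt₁ = -1.5716
distance = √((-3−4.5)² + (-4−-2)²) = 7.7621; v₂ = distance/dt₂ = 3.8810

ω₁ = -1.5716, v₂ = 3.8810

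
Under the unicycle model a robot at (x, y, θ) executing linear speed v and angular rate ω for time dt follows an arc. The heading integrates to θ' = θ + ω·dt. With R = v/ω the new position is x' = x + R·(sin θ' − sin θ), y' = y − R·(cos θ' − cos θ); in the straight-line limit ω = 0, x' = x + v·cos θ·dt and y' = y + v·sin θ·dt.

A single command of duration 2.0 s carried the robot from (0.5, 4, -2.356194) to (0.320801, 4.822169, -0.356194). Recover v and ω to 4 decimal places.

v = -0.5000, ω = 1.0000

Δθ = -0.356194 − -2.356194 = 2.000000
ω = Δθ/dt = 2.000000/2.0 = 1.0000
R = −Δy/(cos θ' − cos θ) = -0.5000
v = R·ω = -0.5000·1.0000 = -0.5000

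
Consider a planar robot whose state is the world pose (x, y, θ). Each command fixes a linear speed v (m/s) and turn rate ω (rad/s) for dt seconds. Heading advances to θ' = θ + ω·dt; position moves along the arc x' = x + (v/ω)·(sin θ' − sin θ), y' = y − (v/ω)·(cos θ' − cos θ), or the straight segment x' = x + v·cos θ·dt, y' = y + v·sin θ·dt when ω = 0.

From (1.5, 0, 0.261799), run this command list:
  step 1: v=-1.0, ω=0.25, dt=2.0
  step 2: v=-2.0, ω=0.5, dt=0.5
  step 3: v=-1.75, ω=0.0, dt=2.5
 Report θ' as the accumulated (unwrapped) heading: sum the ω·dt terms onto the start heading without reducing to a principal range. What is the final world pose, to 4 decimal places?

(-3.1761, -5.4514, 1.0118)

step 1: θ'=0.7618 (R=-4.0000) → pose (-0.2256, -0.9693, 0.7618)
step 2: θ'=1.0118 (R=-4.0000) → pose (-0.8559, -1.7424, 1.0118)
step 3: θ'=1.0118 (straight) → pose (-3.1761, -5.4514, 1.0118)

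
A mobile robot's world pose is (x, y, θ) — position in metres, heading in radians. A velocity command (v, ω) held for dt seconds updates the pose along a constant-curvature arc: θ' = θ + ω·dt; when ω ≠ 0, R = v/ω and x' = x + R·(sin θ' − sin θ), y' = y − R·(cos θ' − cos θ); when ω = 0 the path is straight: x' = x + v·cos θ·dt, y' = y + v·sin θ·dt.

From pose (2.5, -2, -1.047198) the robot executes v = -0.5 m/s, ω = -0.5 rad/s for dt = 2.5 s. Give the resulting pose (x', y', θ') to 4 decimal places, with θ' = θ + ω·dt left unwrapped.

θ' = -1.0472 + -0.5·2.5 = -2.2972
R = v/ω = -0.5/-0.5 = 1.0000
x' = 2.5 + 1.0000·(sin -2.2972 − sin -1.0472) = 2.6185
y' = -2 − 1.0000·(cos -2.2972 − cos -1.0472) = -0.8358

(2.6185, -0.8358, -2.2972)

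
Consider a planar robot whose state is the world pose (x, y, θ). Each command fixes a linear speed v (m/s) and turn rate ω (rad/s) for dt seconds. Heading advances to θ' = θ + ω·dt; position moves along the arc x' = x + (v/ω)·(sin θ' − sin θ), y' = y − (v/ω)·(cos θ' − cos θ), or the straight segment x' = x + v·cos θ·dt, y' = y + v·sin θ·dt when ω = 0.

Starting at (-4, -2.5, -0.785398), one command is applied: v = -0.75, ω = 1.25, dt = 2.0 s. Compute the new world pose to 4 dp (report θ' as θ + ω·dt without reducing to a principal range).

(-5.0181, -3.0103, 1.7146)

θ' = -0.7854 + 1.25·2.0 = 1.7146
R = v/ω = -0.75/1.25 = -0.6000
x' = -4 + -0.6000·(sin 1.7146 − sin -0.7854) = -5.0181
y' = -2.5 − -0.6000·(cos 1.7146 − cos -0.7854) = -3.0103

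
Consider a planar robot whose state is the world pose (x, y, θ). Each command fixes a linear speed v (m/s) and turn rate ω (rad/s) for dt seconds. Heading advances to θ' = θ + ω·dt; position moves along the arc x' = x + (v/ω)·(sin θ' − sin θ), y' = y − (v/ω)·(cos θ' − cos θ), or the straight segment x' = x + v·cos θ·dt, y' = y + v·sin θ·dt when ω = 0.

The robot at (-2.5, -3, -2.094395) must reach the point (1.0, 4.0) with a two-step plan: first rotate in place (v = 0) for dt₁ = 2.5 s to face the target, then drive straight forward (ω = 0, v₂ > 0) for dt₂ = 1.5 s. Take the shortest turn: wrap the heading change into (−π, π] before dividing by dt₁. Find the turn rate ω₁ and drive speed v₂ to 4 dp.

heading to target = atan2(4−-3, 1−-2.5) = 1.1071
Δθ = wrap(1.1071 − -2.0944) = -3.0816; ω₁ = Δθ/dt₁ = -1.2327
distance = √((1−-2.5)² + (4−-3)²) = 7.8262; v₂ = distance/dt₂ = 5.2175

ω₁ = -1.2327, v₂ = 5.2175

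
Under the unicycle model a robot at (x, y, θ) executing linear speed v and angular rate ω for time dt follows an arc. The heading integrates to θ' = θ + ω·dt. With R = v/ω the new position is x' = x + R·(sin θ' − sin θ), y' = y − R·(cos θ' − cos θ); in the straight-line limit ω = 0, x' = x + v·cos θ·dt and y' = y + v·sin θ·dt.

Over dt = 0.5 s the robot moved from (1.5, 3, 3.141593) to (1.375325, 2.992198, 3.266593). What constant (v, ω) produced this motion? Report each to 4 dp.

Δθ = 3.266593 − 3.141593 = 0.125000
ω = Δθ/dt = 0.125000/0.5 = 0.2500
R = Δx/(sin θ' − sin θ) = 1.0000
v = R·ω = 1.0000·0.2500 = 0.2500

v = 0.2500, ω = 0.2500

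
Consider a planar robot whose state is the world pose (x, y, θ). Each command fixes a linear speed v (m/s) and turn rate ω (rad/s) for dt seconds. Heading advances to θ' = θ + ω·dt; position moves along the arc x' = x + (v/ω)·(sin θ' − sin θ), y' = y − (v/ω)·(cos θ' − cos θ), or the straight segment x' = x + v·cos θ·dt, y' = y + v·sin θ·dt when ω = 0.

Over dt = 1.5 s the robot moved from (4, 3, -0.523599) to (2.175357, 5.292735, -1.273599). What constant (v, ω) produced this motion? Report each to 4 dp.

Δθ = -1.273599 − -0.523599 = -0.750000
ω = Δθ/dt = -0.750000/1.5 = -0.5000
R = −Δy/(cos θ' − cos θ) = 4.0000
v = R·ω = 4.0000·-0.5000 = -2.0000

v = -2.0000, ω = -0.5000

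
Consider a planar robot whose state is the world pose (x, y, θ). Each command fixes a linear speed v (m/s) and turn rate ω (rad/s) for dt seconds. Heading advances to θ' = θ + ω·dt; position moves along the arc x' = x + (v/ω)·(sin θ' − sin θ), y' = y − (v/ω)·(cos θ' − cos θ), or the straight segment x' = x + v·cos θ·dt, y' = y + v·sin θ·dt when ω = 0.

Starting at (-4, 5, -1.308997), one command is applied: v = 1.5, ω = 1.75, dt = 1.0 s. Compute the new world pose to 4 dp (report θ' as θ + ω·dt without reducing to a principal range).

θ' = -1.3090 + 1.75·1.0 = 0.4410
R = v/ω = 1.5/1.75 = 0.8571
x' = -4 + 0.8571·(sin 0.4410 − sin -1.3090) = -2.8062
y' = 5 − 0.8571·(cos 0.4410 − cos -1.3090) = 4.4467

(-2.8062, 4.4467, 0.4410)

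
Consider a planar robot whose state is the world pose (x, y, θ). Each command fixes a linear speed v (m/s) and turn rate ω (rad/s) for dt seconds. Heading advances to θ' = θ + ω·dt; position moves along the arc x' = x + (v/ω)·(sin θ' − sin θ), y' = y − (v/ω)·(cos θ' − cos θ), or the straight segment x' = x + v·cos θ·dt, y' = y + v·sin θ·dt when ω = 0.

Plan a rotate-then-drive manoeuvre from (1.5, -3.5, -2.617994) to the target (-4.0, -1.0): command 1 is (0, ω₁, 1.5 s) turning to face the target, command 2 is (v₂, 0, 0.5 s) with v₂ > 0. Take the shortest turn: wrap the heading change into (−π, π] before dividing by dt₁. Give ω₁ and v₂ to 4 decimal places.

ω₁ = -0.6335, v₂ = 12.0830

heading to target = atan2(-1−-3.5, -4−1.5) = 2.7150
Δθ = wrap(2.7150 − -2.6180) = -0.9502; ω₁ = Δθ/dt₁ = -0.6335
distance = √((-4−1.5)² + (-1−-3.5)²) = 6.0415; v₂ = distance/dt₂ = 12.0830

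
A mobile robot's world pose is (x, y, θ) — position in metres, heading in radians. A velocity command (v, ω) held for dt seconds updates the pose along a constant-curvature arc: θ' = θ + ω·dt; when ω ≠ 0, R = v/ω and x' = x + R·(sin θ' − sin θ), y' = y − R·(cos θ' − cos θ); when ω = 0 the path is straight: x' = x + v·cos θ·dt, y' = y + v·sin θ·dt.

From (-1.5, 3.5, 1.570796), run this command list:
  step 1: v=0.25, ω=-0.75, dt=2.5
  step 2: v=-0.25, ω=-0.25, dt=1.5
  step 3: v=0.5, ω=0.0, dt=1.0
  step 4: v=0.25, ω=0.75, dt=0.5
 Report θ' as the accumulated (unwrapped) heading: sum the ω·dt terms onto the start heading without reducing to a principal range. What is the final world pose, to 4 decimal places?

(-0.8969, 3.6213, -0.3042)

step 1: θ'=-0.3042 (R=-0.3333) → pose (-1.0668, 3.8180, -0.3042)
step 2: θ'=-0.6792 (R=1.0000) → pose (-1.3955, 3.9940, -0.6792)
step 3: θ'=-0.6792 (straight) → pose (-1.0064, 3.6800, -0.6792)
step 4: θ'=-0.3042 (R=0.3333) → pose (-0.8969, 3.6213, -0.3042)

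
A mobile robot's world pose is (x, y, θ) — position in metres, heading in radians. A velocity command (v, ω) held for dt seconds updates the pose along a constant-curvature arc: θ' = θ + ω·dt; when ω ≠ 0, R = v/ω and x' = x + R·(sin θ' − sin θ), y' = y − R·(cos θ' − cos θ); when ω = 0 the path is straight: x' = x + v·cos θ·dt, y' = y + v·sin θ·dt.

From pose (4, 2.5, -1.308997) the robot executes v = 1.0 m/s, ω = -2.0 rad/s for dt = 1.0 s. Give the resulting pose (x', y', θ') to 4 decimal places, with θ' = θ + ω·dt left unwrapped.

(3.4337, 1.8776, -3.3090)

θ' = -1.3090 + -2.0·1.0 = -3.3090
R = v/ω = 1.0/-2.0 = -0.5000
x' = 4 + -0.5000·(sin -3.3090 − sin -1.3090) = 3.4337
y' = 2.5 − -0.5000·(cos -3.3090 − cos -1.3090) = 1.8776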